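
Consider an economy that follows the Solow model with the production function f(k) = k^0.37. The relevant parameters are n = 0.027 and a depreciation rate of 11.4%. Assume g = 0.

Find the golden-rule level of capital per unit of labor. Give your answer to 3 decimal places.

The golden rule sets f'(k) = n + δ, i.e. α·k^(α−1) = n + δ.
So k^(1−α) = α / (n + δ) = 0.37 / 0.141 = 2.6241.
k_gold = 2.6241^(1/0.63) ≈ 4.6243

k_gold ≈ 4.624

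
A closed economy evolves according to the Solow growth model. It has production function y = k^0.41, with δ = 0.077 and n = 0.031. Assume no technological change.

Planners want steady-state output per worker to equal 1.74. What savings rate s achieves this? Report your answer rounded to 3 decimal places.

s ≈ 0.240

Steady state requires s·f(k) = (n + δ)·k, i.e. s·k^α = (n + δ)·k.
Since y* = [s/(n + δ)]^(α/(1−α)), we have s/(n + δ) = (y*)^((1−α)/α) = 1.74^1.439 = 2.2190.
Therefore s = 2.2190 × (n + δ) = 2.2190 × 0.108 = 0.2397.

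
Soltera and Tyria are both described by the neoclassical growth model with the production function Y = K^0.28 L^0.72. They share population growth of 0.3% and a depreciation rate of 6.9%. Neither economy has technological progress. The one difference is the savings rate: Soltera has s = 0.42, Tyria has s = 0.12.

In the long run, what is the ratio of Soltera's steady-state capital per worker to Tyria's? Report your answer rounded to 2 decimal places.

Steady-state k* = [s/(n + δ)]^(1/(1−α)), so the ratio is [ (s_S/(n + δ)_S) / (s_T/(n + δ)_T) ]^1.3889.
s_S/(n + δ)_S = 0.42/0.072 = 5.8333; s_T/(n + δ)_T = 0.12/0.072 = 1.6667.
Ratio = (5.8333/1.6667)^1.3889 = 3.4999^1.3889 ≈ 5.6969

ratio ≈ 5.70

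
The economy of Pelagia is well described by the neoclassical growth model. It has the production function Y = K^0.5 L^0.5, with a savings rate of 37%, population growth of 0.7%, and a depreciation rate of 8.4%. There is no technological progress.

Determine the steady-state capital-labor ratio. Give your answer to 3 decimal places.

At the steady state, Δk = 0, so s·k^α = (n + δ)·k.
Dividing both sides by k: k^(1−α) = s / (n + δ).
k^0.5 = 0.37 / (0.007 + 0.084) = 0.37 / 0.091 = 4.0659
k* = 4.0659^(1/0.5) ≈ 16.5315

k* ≈ 16.532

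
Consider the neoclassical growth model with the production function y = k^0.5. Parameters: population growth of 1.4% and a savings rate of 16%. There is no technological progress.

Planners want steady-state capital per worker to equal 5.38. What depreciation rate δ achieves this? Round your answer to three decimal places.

δ ≈ 0.055

At the steady state, Δk = 0, so s·k^α = (n + δ)·k.
So s / (n + δ) = (k*)^(1−α) = 5.38^0.5 = 2.3195.
Therefore n + δ = s / 2.3195 = 0.16 / 2.3195 = 0.0690, so δ = 0.0690 − 0.014 = 0.0550.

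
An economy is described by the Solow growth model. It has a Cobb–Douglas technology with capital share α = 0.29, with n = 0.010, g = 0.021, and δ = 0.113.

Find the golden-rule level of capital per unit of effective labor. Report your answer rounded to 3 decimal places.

The golden rule sets f'(k) = n + g + δ, i.e. α·k^(α−1) = n + g + δ.
So k^(1−α) = α / (n + g + δ) = 0.29 / 0.144 = 2.0139.
k_gold = 2.0139^(1/0.71) ≈ 2.6805

k_gold ≈ 2.681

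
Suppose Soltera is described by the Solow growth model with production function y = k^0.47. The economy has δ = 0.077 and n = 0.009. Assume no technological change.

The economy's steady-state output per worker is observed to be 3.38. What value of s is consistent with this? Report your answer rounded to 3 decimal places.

s ≈ 0.340

At the steady state, Δk = 0, so s·k^α = (n + δ)·k.
Since y* = [s/(n + δ)]^(α/(1−α)), we have s/(n + δ) = (y*)^((1−α)/α) = 3.38^1.1277 = 3.9487.
Therefore s = 3.9487 × (n + δ) = 3.9487 × 0.086 = 0.3396.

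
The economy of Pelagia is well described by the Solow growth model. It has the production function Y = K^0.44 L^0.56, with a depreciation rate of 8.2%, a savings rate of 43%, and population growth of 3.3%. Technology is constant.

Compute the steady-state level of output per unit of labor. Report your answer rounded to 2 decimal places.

At the steady state, Δk = 0, so s·k^α = (n + δ)·k.
Dividing both sides by k: k^(1−α) = s / (n + δ).
k^0.56 = 0.43 / (0.033 + 0.082) = 0.43 / 0.115 = 3.7391
k* = 3.7391^(1/0.56) ≈ 10.5390
y* = (k*)^α = 10.5390^0.44 ≈ 2.8186

y* ≈ 2.82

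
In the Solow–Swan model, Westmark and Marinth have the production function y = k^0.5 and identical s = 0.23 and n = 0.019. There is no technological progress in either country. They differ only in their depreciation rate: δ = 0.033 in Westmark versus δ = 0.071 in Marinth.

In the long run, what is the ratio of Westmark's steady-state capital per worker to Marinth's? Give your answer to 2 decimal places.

k*_W / k*_M ≈ 3.00

Steady-state k* = [s/(n + δ)]^(1/(1−α)), so the ratio is [ (s_W/(n + δ)_W) / (s_M/(n + δ)_M) ]^2.
s_W/(n + δ)_W = 0.23/0.052 = 4.4231; s_M/(n + δ)_M = 0.23/0.090 = 2.5556.
Ratio = (4.4231/2.5556)^2 = 1.7307^2 ≈ 2.9953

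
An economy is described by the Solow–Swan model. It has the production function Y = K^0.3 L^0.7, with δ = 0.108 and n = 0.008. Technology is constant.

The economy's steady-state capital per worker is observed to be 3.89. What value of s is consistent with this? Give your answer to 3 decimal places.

s ≈ 0.300

In steady state, investment equals break-even investment: s·k^α = (n + δ)·k.
So s / (n + δ) = (k*)^(1−α) = 3.89^0.7 = 2.5880.
Therefore s = 2.5880 × (n + δ) = 2.5880 × 0.116 = 0.3002.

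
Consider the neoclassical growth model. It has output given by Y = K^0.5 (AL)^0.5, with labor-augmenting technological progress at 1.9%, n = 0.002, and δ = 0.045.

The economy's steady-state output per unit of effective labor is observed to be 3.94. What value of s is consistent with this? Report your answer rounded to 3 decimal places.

s ≈ 0.260

In steady state, investment equals break-even investment: s·k^α = (n + g + δ)·k.
Since y* = [s/(n + g + δ)]^(α/(1−α)), we have s/(n + g + δ) = (y*)^((1−α)/α) = 3.94^1 = 3.9400.
Therefore s = 3.9400 × (n + g + δ) = 3.9400 × 0.066 = 0.2600.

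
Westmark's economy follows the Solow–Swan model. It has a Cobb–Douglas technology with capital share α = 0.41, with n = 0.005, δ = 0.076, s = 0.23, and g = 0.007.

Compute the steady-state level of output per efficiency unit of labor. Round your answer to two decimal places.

y* = 1.95

Steady state requires s·f(k) = (n + g + δ)·k, i.e. s·k^α = (n + g + δ)·k.
Rearranging, k^(1−α) = s / (n + g + δ).
k^0.59 = 0.23 / (0.005 + 0.007 + 0.076) = 0.23 / 0.088 = 2.6136
k* = 2.6136^(1/0.59) ≈ 5.0955
y* = (k*)^α = 5.0955^0.41 ≈ 1.9496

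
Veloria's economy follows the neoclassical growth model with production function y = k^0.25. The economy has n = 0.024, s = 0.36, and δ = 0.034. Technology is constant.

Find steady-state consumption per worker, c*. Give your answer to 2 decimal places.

c* = 1.18

Steady state requires s·f(k) = (n + δ)·k, i.e. s·k^α = (n + δ)·k.
Rearranging, k^(1−α) = s / (n + δ).
k^0.75 = 0.36 / (0.024 + 0.034) = 0.36 / 0.058 = 6.2069
k* = 6.2069^(1/0.75) ≈ 11.4069
y* = (k*)^α = 11.4069^0.25 ≈ 1.8378
c* = (1 − s)·y* = (1 − 0.36) × 1.8378 ≈ 1.1762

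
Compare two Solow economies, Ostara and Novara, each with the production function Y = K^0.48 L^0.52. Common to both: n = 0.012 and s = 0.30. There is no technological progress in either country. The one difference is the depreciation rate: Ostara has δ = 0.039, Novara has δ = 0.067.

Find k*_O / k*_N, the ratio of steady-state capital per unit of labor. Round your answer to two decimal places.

Steady-state k* = [s/(n + δ)]^(1/(1−α)), so the ratio is [ (s_O/(n + δ)_O) / (s_N/(n + δ)_N) ]^1.9231.
s_O/(n + δ)_O = 0.30/0.051 = 5.8824; s_N/(n + δ)_N = 0.30/0.079 = 3.7975.
Ratio = (5.8824/3.7975)^1.9231 = 1.5490^1.9231 ≈ 2.3200

ratio ≈ 2.32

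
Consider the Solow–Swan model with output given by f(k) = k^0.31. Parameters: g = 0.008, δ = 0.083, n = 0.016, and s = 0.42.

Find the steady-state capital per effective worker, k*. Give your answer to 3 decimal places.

k* ≈ 7.256

At the steady state, Δk = 0, so s·k^α = (n + g + δ)·k.
Dividing both sides by k: k^(1−α) = s / (n + g + δ).
k^0.69 = 0.42 / (0.016 + 0.008 + 0.083) = 0.42 / 0.107 = 3.9252
k* = 3.9252^(1/0.69) ≈ 7.2555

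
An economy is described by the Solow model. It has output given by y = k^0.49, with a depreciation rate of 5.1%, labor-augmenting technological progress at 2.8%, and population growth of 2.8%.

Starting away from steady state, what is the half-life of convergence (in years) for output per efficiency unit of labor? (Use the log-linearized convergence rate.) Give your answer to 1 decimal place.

Near the steady state the convergence rate is λ = (1 − α)(n + g + δ).
λ = (1 − 0.49) × 0.107 = 0.51 × 0.107 = 0.05457
Half-life = ln 2 / λ = 0.6931 / 0.05457 ≈ 12.70 years

half-life ≈ 12.7 years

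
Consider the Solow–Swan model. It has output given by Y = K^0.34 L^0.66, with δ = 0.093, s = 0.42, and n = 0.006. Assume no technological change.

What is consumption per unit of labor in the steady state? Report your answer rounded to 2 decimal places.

c* = 1.22

In steady state, investment equals break-even investment: s·k^α = (n + δ)·k.
Dividing both sides by k: k^(1−α) = s / (n + δ).
k^0.66 = 0.42 / (0.006 + 0.093) = 0.42 / 0.099 = 4.2424
k* = 4.2424^(1/0.66) ≈ 8.9315
y* = (k*)^α = 8.9315^0.34 ≈ 2.1053
c* = (1 − s)·y* = (1 − 0.42) × 2.1053 ≈ 1.2211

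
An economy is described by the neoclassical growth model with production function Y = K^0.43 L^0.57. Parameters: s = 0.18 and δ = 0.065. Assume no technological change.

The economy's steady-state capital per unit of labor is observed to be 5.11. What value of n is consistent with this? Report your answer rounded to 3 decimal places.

In steady state, investment equals break-even investment: s·k^α = (n + δ)·k.
So s / (n + δ) = (k*)^(1−α) = 5.11^0.57 = 2.5340.
Therefore n + δ = s / 2.5340 = 0.18 / 2.5340 = 0.0710, so n = 0.0710 − 0.065 = 0.0060.

n ≈ 0.006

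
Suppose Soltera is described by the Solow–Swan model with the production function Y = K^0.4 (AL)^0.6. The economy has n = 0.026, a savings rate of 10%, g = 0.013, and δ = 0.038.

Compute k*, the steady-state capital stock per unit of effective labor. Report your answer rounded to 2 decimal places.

At the steady state, Δk = 0, so s·k^α = (n + g + δ)·k.
Dividing both sides by k: k^(1−α) = s / (n + g + δ).
k^0.6 = 0.10 / (0.026 + 0.013 + 0.038) = 0.10 / 0.077 = 1.2987
k* = 1.2987^(1/0.6) ≈ 1.5459

k* = 1.55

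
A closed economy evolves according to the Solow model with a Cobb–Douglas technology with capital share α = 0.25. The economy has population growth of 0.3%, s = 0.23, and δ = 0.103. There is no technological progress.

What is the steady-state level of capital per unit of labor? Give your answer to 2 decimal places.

k* ≈ 2.81

Steady state requires s·f(k) = (n + δ)·k, i.e. s·k^α = (n + δ)·k.
Rearranging, k^(1−α) = s / (n + δ).
k^0.75 = 0.23 / (0.003 + 0.103) = 0.23 / 0.106 = 2.1698
k* = 2.1698^(1/0.75) ≈ 2.8091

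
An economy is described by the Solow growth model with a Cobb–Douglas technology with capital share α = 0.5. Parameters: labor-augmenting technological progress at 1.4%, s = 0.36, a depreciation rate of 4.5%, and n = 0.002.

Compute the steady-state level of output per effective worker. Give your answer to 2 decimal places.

At the steady state, Δk = 0, so s·k^α = (n + g + δ)·k.
Dividing both sides by k: k^(1−α) = s / (n + g + δ).
k^0.5 = 0.36 / (0.002 + 0.014 + 0.045) = 0.36 / 0.061 = 5.9016
k* = 5.9016^(1/0.5) ≈ 34.8289
y* = (k*)^α = 34.8289^0.5 ≈ 5.9016

y* = 5.90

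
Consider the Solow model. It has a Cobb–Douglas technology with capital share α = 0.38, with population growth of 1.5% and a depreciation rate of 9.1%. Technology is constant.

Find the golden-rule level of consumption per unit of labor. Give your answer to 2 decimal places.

c_gold ≈ 1.36

At the golden rule, f'(k) = n + δ, so α·k^(α−1) = n + δ and k_gold = (α/(n + δ))^(1/(1−α)).
k_gold = (0.38/0.106)^(1/0.62) = 3.5849^1.6129 ≈ 7.8400
c_gold = f(k_gold) − (n + δ)·k_gold = 2.1870 − 0.106×7.8400 ≈ 1.3560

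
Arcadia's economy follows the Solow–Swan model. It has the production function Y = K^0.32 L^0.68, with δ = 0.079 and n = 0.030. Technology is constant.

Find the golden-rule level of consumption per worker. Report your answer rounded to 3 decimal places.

At the golden rule, f'(k) = n + δ, so α·k^(α−1) = n + δ and k_gold = (α/(n + δ))^(1/(1−α)).
k_gold = (0.32/0.109)^(1/0.68) = 2.9358^1.4706 ≈ 4.8735
c_gold = f(k_gold) − (n + δ)·k_gold = 1.6600 − 0.109×4.8735 ≈ 1.1288

c_gold ≈ 1.129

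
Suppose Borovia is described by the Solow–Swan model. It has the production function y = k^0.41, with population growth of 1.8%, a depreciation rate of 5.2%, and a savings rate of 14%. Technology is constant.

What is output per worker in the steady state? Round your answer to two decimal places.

y* = 1.62

Steady state requires s·f(k) = (n + δ)·k, i.e. s·k^α = (n + δ)·k.
Rearranging, k^(1−α) = s / (n + δ).
k^0.59 = 0.14 / (0.018 + 0.052) = 0.14 / 0.070 = 2.0000
k* = 2.0000^(1/0.59) ≈ 3.2376
y* = (k*)^α = 3.2376^0.41 ≈ 1.6188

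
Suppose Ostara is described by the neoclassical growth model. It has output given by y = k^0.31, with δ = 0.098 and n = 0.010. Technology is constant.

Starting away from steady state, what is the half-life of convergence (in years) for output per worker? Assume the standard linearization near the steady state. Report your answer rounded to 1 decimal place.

Near the steady state the convergence rate is λ = (1 − α)(n + δ).
λ = (1 − 0.31) × 0.108 = 0.69 × 0.108 = 0.07452
Half-life = ln 2 / λ = 0.6931 / 0.07452 ≈ 9.30 years

about 9.3 years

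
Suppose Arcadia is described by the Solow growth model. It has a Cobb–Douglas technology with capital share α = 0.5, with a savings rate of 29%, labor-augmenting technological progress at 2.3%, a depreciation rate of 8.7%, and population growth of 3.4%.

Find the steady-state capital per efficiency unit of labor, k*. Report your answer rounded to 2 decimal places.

k* = 4.06

Steady state requires s·f(k) = (n + g + δ)·k, i.e. s·k^α = (n + g + δ)·k.
Rearranging, k^(1−α) = s / (n + g + δ).
k^0.5 = 0.29 / (0.034 + 0.023 + 0.087) = 0.29 / 0.144 = 2.0139
k* = 2.0139^(1/0.5) ≈ 4.0558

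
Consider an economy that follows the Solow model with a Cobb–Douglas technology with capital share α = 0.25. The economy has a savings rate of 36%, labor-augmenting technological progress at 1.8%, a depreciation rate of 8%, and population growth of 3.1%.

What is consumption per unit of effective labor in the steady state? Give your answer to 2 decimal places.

At the steady state, Δk = 0, so s·k^α = (n + g + δ)·k.
Rearranging, k^(1−α) = s / (n + g + δ).
k^0.75 = 0.36 / (0.031 + 0.018 + 0.080) = 0.36 / 0.129 = 2.7907
k* = 2.7907^(1/0.75) ≈ 3.9290
y* = (k*)^α = 3.9290^0.25 ≈ 1.4079
c* = (1 − s)·y* = (1 − 0.36) × 1.4079 ≈ 0.9011

c* ≈ 0.90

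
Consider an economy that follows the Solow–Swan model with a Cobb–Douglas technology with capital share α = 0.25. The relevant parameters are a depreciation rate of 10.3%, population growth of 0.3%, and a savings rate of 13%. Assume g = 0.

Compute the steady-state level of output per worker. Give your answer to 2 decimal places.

In steady state, investment equals break-even investment: s·k^α = (n + δ)·k.
Rearranging, k^(1−α) = s / (n + δ).
k^0.75 = 0.13 / (0.003 + 0.103) = 0.13 / 0.106 = 1.2264
k* = 1.2264^(1/0.75) ≈ 1.3127
y* = (k*)^α = 1.3127^0.25 ≈ 1.0704

y* = 1.07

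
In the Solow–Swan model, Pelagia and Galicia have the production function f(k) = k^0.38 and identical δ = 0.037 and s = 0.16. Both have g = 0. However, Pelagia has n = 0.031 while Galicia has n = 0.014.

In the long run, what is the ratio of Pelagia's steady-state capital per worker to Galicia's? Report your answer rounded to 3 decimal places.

Steady-state k* = [s/(n + δ)]^(1/(1−α)), so the ratio is [ (s_P/(n + δ)_P) / (s_G/(n + δ)_G) ]^1.6129.
s_P/(n + δ)_P = 0.16/0.068 = 2.3529; s_G/(n + δ)_G = 0.16/0.051 = 3.1373.
Ratio = (2.3529/3.1373)^1.6129 = 0.7500^1.6129 ≈ 0.6288

k*_P / k*_G ≈ 0.629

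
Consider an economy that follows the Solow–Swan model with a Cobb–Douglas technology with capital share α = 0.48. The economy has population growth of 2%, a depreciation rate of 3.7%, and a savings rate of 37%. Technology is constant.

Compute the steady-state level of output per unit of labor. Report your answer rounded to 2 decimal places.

y* = 5.62

Steady state requires s·f(k) = (n + δ)·k, i.e. s·k^α = (n + δ)·k.
Dividing both sides by k: k^(1−α) = s / (n + δ).
k^0.52 = 0.37 / (0.020 + 0.037) = 0.37 / 0.057 = 6.4912
k* = 6.4912^(1/0.52) ≈ 36.4891
y* = (k*)^α = 36.4891^0.48 ≈ 5.6213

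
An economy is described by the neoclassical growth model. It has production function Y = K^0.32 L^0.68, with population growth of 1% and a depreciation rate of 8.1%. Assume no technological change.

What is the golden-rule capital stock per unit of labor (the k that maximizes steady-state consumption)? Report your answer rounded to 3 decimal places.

k_gold ≈ 6.355

The golden rule sets f'(k) = n + δ, i.e. α·k^(α−1) = n + δ.
So k^(1−α) = α / (n + δ) = 0.32 / 0.091 = 3.5165.
k_gold = 3.5165^(1/0.68) ≈ 6.3548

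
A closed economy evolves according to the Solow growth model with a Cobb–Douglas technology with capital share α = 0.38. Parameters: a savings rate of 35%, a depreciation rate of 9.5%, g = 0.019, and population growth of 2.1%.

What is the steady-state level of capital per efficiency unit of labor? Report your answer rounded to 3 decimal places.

At the steady state, Δk = 0, so s·k^α = (n + g + δ)·k.
Dividing both sides by k: k^(1−α) = s / (n + g + δ).
k^0.62 = 0.35 / (0.021 + 0.019 + 0.095) = 0.35 / 0.135 = 2.5926
k* = 2.5926^(1/0.62) ≈ 4.6485

k* = 4.649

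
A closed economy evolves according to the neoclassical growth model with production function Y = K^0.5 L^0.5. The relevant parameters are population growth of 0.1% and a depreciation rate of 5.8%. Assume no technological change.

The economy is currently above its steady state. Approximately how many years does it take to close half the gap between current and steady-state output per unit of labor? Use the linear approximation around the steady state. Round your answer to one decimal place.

Near the steady state the convergence rate is λ = (1 − α)(n + δ).
λ = (1 − 0.5) × 0.059 = 0.5 × 0.059 = 0.0295
Half-life = ln 2 / λ = 0.6931 / 0.0295 ≈ 23.49 years

t_½ ≈ 23.5 years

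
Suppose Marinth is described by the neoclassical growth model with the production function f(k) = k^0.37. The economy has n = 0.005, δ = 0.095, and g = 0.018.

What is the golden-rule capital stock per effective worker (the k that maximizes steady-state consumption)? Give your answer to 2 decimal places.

The golden rule sets f'(k) = n + g + δ, i.e. α·k^(α−1) = n + g + δ.
So k^(1−α) = α / (n + g + δ) = 0.37 / 0.118 = 3.1356.
k_gold = 3.1356^(1/0.63) ≈ 6.1349

k_gold ≈ 6.13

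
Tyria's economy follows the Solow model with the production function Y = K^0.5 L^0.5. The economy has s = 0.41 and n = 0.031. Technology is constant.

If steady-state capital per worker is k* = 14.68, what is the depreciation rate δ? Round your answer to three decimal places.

δ ≈ 0.076

At the steady state, Δk = 0, so s·k^α = (n + δ)·k.
So s / (n + δ) = (k*)^(1−α) = 14.68^0.5 = 3.8314.
Therefore n + δ = s / 3.8314 = 0.41 / 3.8314 = 0.1070, so δ = 0.1070 − 0.031 = 0.0760.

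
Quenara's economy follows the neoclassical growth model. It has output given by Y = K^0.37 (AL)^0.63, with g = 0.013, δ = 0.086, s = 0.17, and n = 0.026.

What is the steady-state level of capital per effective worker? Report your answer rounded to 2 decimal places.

In steady state, investment equals break-even investment: s·k^α = (n + g + δ)·k.
Dividing both sides by k: k^(1−α) = s / (n + g + δ).
k^0.63 = 0.17 / (0.026 + 0.013 + 0.086) = 0.17 / 0.125 = 1.3600
k* = 1.3600^(1/0.63) ≈ 1.6292

k* = 1.63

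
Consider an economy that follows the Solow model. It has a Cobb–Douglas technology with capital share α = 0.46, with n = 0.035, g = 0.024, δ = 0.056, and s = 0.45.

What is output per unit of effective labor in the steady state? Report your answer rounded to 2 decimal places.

At the steady state, Δk = 0, so s·k^α = (n + g + δ)·k.
Rearranging, k^(1−α) = s / (n + g + δ).
k^0.54 = 0.45 / (0.035 + 0.024 + 0.056) = 0.45 / 0.115 = 3.9130
k* = 3.9130^(1/0.54) ≈ 12.5095
y* = (k*)^α = 12.5095^0.46 ≈ 3.1969

y* ≈ 3.20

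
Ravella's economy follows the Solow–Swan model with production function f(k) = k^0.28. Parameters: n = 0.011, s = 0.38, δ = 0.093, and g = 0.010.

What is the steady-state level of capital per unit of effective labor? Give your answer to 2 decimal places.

Steady state requires s·f(k) = (n + g + δ)·k, i.e. s·k^α = (n + g + δ)·k.
Dividing both sides by k: k^(1−α) = s / (n + g + δ).
k^0.72 = 0.38 / (0.011 + 0.010 + 0.093) = 0.38 / 0.114 = 3.3333
k* = 3.3333^(1/0.72) ≈ 5.3237

k* ≈ 5.32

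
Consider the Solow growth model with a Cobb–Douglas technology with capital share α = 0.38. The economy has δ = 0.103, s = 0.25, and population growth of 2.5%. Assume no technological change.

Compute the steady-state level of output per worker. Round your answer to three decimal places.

Steady state requires s·f(k) = (n + δ)·k, i.e. s·k^α = (n + δ)·k.
Dividing both sides by k: k^(1−α) = s / (n + δ).
k^0.62 = 0.25 / (0.025 + 0.103) = 0.25 / 0.128 = 1.9531
k* = 1.9531^(1/0.62) ≈ 2.9438
y* = (k*)^α = 2.9438^0.38 ≈ 1.5072

y* = 1.507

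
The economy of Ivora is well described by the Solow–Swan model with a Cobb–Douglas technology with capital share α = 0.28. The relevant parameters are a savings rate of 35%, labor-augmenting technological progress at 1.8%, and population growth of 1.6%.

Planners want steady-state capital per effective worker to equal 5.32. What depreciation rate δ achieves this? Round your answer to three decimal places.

δ ≈ 0.071

Steady state requires s·f(k) = (n + g + δ)·k, i.e. s·k^α = (n + g + δ)·k.
So s / (n + g + δ) = (k*)^(1−α) = 5.32^0.72 = 3.3316.
Therefore n + g + δ = s / 3.3316 = 0.35 / 3.3316 = 0.1051, so δ = 0.1051 − 0.034 = 0.0711.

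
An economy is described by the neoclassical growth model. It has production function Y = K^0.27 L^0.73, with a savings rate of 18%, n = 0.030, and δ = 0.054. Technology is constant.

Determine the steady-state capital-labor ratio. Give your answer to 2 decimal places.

In steady state, investment equals break-even investment: s·k^α = (n + δ)·k.
Rearranging, k^(1−α) = s / (n + δ).
k^0.73 = 0.18 / (0.030 + 0.054) = 0.18 / 0.084 = 2.1429
k* = 2.1429^(1/0.73) ≈ 2.8407

k* ≈ 2.84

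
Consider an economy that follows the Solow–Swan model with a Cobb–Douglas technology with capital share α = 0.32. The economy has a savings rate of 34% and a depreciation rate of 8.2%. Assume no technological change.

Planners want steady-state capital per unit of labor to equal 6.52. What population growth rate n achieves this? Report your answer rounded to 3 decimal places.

In steady state, investment equals break-even investment: s·k^α = (n + δ)·k.
So s / (n + δ) = (k*)^(1−α) = 6.52^0.68 = 3.5784.
Therefore n + δ = s / 3.5784 = 0.34 / 3.5784 = 0.0950, so n = 0.0950 − 0.082 = 0.0130.

n ≈ 0.013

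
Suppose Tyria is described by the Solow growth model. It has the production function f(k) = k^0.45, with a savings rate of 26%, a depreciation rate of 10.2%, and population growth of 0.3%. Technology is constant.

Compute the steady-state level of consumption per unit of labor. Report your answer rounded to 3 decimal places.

c* = 1.554

Steady state requires s·f(k) = (n + δ)·k, i.e. s·k^α = (n + δ)·k.
Dividing both sides by k: k^(1−α) = s / (n + δ).
k^0.55 = 0.26 / (0.003 + 0.102) = 0.26 / 0.105 = 2.4762
k* = 2.4762^(1/0.55) ≈ 5.1996
y* = (k*)^α = 5.1996^0.45 ≈ 2.0998
c* = (1 − s)·y* = (1 − 0.26) × 2.0998 ≈ 1.5539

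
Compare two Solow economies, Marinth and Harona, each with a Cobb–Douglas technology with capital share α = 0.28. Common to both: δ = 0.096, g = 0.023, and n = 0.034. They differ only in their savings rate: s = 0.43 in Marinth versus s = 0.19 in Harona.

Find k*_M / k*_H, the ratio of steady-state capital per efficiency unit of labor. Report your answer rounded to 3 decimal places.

Steady-state k* = [s/(n + g + δ)]^(1/(1−α)), so the ratio is [ (s_M/(n + g + δ)_M) / (s_H/(n + g + δ)_H) ]^1.3889.
s_M/(n + g + δ)_M = 0.43/0.153 = 2.8105; s_H/(n + g + δ)_H = 0.19/0.153 = 1.2418.
Ratio = (2.8105/1.2418)^1.3889 = 2.2632^1.3889 ≈ 3.1094

ratio ≈ 3.109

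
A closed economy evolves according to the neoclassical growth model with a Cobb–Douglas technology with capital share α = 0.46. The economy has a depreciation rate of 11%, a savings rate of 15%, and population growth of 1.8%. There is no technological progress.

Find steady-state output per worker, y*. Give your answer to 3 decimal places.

In steady state, investment equals break-even investment: s·k^α = (n + δ)·k.
Dividing both sides by k: k^(1−α) = s / (n + δ).
k^0.54 = 0.15 / (0.018 + 0.110) = 0.15 / 0.128 = 1.1719
k* = 1.1719^(1/0.54) ≈ 1.3415
y* = (k*)^α = 1.3415^0.46 ≈ 1.1447

y* = 1.145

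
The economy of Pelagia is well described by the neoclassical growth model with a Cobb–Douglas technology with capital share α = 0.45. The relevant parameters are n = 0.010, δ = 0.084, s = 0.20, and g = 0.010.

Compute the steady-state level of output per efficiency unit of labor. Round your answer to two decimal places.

At the steady state, Δk = 0, so s·k^α = (n + g + δ)·k.
Rearranging, k^(1−α) = s / (n + g + δ).
k^0.55 = 0.20 / (0.010 + 0.010 + 0.084) = 0.20 / 0.104 = 1.9231
k* = 1.9231^(1/0.55) ≈ 3.2837
y* = (k*)^α = 3.2837^0.45 ≈ 1.7075

y* ≈ 1.71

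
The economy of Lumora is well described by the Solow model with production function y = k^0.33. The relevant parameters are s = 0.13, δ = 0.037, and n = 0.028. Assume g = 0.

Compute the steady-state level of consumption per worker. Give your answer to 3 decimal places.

Steady state requires s·f(k) = (n + δ)·k, i.e. s·k^α = (n + δ)·k.
Dividing both sides by k: k^(1−α) = s / (n + δ).
k^0.67 = 0.13 / (0.028 + 0.037) = 0.13 / 0.065 = 2.0000
k* = 2.0000^(1/0.67) ≈ 2.8138
y* = (k*)^α = 2.8138^0.33 ≈ 1.4069
c* = (1 − s)·y* = (1 − 0.13) × 1.4069 ≈ 1.2240

c* ≈ 1.224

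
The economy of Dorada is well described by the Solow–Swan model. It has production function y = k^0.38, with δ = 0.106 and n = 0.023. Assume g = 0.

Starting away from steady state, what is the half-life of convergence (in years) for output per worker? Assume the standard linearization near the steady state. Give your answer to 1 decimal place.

about 8.7 years

Near the steady state the convergence rate is λ = (1 − α)(n + δ).
λ = (1 − 0.38) × 0.129 = 0.62 × 0.129 = 0.07998
Half-life = ln 2 / λ = 0.6931 / 0.07998 ≈ 8.67 years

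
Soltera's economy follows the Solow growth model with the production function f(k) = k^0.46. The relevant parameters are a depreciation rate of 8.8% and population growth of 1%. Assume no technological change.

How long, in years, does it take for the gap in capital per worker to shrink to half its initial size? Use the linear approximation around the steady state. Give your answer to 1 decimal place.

Near the steady state the convergence rate is λ = (1 − α)(n + δ).
λ = (1 − 0.46) × 0.098 = 0.54 × 0.098 = 0.05292
Half-life = ln 2 / λ = 0.6931 / 0.05292 ≈ 13.10 years

about 13.1 years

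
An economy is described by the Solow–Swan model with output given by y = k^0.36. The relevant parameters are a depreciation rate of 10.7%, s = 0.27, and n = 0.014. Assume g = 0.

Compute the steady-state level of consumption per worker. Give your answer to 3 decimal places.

c* ≈ 1.147

Steady state requires s·f(k) = (n + δ)·k, i.e. s·k^α = (n + δ)·k.
Rearranging, k^(1−α) = s / (n + δ).
k^0.64 = 0.27 / (0.014 + 0.107) = 0.27 / 0.121 = 2.2314
k* = 2.2314^(1/0.64) ≈ 3.5047
y* = (k*)^α = 3.5047^0.36 ≈ 1.5706
c* = (1 − s)·y* = (1 − 0.27) × 1.5706 ≈ 1.1465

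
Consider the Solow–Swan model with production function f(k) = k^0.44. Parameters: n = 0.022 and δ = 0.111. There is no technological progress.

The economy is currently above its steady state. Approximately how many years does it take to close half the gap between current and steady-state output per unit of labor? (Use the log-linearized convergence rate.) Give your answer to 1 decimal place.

Near the steady state the convergence rate is λ = (1 − α)(n + δ).
λ = (1 − 0.44) × 0.133 = 0.56 × 0.133 = 0.07448
Half-life = ln 2 / λ = 0.6931 / 0.07448 ≈ 9.31 years

t_½ ≈ 9.3 years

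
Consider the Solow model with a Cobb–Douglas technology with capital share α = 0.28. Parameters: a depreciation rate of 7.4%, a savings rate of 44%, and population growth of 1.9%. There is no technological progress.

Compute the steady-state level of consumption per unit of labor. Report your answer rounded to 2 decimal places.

c* ≈ 1.02

Steady state requires s·f(k) = (n + δ)·k, i.e. s·k^α = (n + δ)·k.
Dividing both sides by k: k^(1−α) = s / (n + δ).
k^0.72 = 0.44 / (0.019 + 0.074) = 0.44 / 0.093 = 4.7312
k* = 4.7312^(1/0.72) ≈ 8.6588
y* = (k*)^α = 8.6588^0.28 ≈ 1.8302
c* = (1 − s)·y* = (1 − 0.44) × 1.8302 ≈ 1.0249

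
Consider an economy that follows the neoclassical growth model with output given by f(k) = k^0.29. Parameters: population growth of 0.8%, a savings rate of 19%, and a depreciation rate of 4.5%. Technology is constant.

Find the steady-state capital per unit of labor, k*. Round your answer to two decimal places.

k* = 6.04

In steady state, investment equals break-even investment: s·k^α = (n + δ)·k.
Dividing both sides by k: k^(1−α) = s / (n + δ).
k^0.71 = 0.19 / (0.008 + 0.045) = 0.19 / 0.053 = 3.5849
k* = 3.5849^(1/0.71) ≈ 6.0388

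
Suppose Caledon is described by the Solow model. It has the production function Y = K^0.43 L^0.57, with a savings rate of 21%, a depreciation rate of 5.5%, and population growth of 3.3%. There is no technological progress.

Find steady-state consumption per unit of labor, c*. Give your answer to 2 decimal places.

c* ≈ 1.52

Steady state requires s·f(k) = (n + δ)·k, i.e. s·k^α = (n + δ)·k.
Dividing both sides by k: k^(1−α) = s / (n + δ).
k^0.57 = 0.21 / (0.033 + 0.055) = 0.21 / 0.088 = 2.3864
k* = 2.3864^(1/0.57) ≈ 4.5995
y* = (k*)^α = 4.5995^0.43 ≈ 1.9274
c* = (1 − s)·y* = (1 − 0.21) × 1.9274 ≈ 1.5226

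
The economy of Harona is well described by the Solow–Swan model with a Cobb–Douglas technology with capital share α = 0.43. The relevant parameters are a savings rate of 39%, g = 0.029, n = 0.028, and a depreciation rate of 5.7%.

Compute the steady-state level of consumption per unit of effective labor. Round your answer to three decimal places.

c* = 1.543

Steady state requires s·f(k) = (n + g + δ)·k, i.e. s·k^α = (n + g + δ)·k.
Dividing both sides by k: k^(1−α) = s / (n + g + δ).
k^0.57 = 0.39 / (0.028 + 0.029 + 0.057) = 0.39 / 0.114 = 3.4211
k* = 3.4211^(1/0.57) ≈ 8.6523
y* = (k*)^α = 8.6523^0.43 ≈ 2.5291
c* = (1 − s)·y* = (1 − 0.39) × 2.5291 ≈ 1.5428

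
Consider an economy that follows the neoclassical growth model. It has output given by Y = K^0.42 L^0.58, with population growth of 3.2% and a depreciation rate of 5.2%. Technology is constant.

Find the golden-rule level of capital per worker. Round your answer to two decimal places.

The golden rule sets f'(k) = n + δ, i.e. α·k^(α−1) = n + δ.
So k^(1−α) = α / (n + δ) = 0.42 / 0.084 = 5.0000.
k_gold = 5.0000^(1/0.58) ≈ 16.0369

k_gold ≈ 16.04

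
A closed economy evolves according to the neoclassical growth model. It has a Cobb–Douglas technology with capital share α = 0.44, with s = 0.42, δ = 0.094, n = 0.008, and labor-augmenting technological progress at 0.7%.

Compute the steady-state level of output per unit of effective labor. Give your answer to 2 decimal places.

In steady state, investment equals break-even investment: s·k^α = (n + g + δ)·k.
Dividing both sides by k: k^(1−α) = s / (n + g + δ).
k^0.56 = 0.42 / (0.008 + 0.007 + 0.094) = 0.42 / 0.109 = 3.8532
k* = 3.8532^(1/0.56) ≈ 11.1201
y* = (k*)^α = 11.1201^0.44 ≈ 2.8859

y* ≈ 2.89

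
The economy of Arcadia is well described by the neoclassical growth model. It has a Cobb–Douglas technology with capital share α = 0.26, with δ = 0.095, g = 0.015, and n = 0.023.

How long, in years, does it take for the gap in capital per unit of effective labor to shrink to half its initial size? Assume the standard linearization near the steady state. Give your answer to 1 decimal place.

half-life ≈ 7.0 years

Near the steady state the convergence rate is λ = (1 − α)(n + g + δ).
λ = (1 − 0.26) × 0.133 = 0.74 × 0.133 = 0.09842
Half-life = ln 2 / λ = 0.6931 / 0.09842 ≈ 7.04 years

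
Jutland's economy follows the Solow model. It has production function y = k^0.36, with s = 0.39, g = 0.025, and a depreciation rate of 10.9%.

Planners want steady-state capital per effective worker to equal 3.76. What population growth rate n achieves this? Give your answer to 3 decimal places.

Steady state requires s·f(k) = (n + g + δ)·k, i.e. s·k^α = (n + g + δ)·k.
So s / (n + g + δ) = (k*)^(1−α) = 3.76^0.64 = 2.3341.
Therefore n + g + δ = s / 2.3341 = 0.39 / 2.3341 = 0.1671, so n = 0.1671 − 0.134 = 0.0331.

n ≈ 0.033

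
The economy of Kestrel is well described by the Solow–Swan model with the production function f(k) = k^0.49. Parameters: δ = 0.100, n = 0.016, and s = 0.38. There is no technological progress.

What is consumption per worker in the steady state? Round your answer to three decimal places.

At the steady state, Δk = 0, so s·k^α = (n + δ)·k.
Dividing both sides by k: k^(1−α) = s / (n + δ).
k^0.51 = 0.38 / (0.016 + 0.100) = 0.38 / 0.116 = 3.2759
k* = 3.2759^(1/0.51) ≈ 10.2436
y* = (k*)^α = 10.2436^0.49 ≈ 3.1270
c* = (1 − s)·y* = (1 − 0.38) × 3.1270 ≈ 1.9387

c* ≈ 1.939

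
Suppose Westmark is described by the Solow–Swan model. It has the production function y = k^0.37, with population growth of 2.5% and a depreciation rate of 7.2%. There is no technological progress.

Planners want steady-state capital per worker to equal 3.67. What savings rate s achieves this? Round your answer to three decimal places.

In steady state, investment equals break-even investment: s·k^α = (n + δ)·k.
So s / (n + δ) = (k*)^(1−α) = 3.67^0.63 = 2.2685.
Therefore s = 2.2685 × (n + δ) = 2.2685 × 0.097 = 0.2200.

s ≈ 0.220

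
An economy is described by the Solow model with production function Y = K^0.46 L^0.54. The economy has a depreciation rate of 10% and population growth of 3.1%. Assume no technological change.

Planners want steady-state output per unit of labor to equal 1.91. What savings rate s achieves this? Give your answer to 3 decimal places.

s ≈ 0.280

In steady state, investment equals break-even investment: s·k^α = (n + δ)·k.
Since y* = [s/(n + δ)]^(α/(1−α)), we have s/(n + δ) = (y*)^((1−α)/α) = 1.91^1.1739 = 2.1375.
Therefore s = 2.1375 × (n + δ) = 2.1375 × 0.131 = 0.2800.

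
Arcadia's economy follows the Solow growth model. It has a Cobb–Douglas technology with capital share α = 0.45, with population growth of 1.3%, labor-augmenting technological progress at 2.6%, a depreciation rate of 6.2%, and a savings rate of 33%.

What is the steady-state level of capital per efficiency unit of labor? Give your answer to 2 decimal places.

k* = 8.61

In steady state, investment equals break-even investment: s·k^α = (n + g + δ)·k.
Dividing both sides by k: k^(1−α) = s / (n + g + δ).
k^0.55 = 0.33 / (0.013 + 0.026 + 0.062) = 0.33 / 0.101 = 3.2673
k* = 3.2673^(1/0.55) ≈ 8.6077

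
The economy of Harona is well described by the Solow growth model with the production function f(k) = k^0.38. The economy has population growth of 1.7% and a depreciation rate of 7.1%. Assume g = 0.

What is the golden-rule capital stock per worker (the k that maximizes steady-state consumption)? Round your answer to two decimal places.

The golden rule sets f'(k) = n + δ, i.e. α·k^(α−1) = n + δ.
So k^(1−α) = α / (n + δ) = 0.38 / 0.088 = 4.3182.
k_gold = 4.3182^(1/0.62) ≈ 10.5848

k_gold ≈ 10.58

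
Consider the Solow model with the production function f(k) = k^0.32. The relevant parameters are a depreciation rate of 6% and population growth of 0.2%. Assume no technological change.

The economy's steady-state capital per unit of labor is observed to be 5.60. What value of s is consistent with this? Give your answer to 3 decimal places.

s ≈ 0.200

In steady state, investment equals break-even investment: s·k^α = (n + δ)·k.
So s / (n + δ) = (k*)^(1−α) = 5.60^0.68 = 3.2268.
Therefore s = 3.2268 × (n + δ) = 3.2268 × 0.062 = 0.2001.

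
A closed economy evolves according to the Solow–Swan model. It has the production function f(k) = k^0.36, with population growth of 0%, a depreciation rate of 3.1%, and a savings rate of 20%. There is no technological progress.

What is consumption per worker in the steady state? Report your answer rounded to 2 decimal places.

c* = 2.28

Steady state requires s·f(k) = (n + δ)·k, i.e. s·k^α = (n + δ)·k.
Rearranging, k^(1−α) = s / (n + δ).
k^0.64 = 0.20 / (0.000 + 0.031) = 0.20 / 0.031 = 6.4516
k* = 6.4516^(1/0.64) ≈ 18.4122
y* = (k*)^α = 18.4122^0.36 ≈ 2.8539
c* = (1 − s)·y* = (1 − 0.20) × 2.8539 ≈ 2.2831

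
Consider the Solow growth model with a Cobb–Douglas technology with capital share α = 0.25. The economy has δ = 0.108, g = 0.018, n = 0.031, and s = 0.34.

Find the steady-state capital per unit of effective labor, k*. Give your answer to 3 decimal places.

At the steady state, Δk = 0, so s·k^α = (n + g + δ)·k.
Dividing both sides by k: k^(1−α) = s / (n + g + δ).
k^0.75 = 0.34 / (0.031 + 0.018 + 0.108) = 0.34 / 0.157 = 2.1656
k* = 2.1656^(1/0.75) ≈ 2.8018

k* = 2.802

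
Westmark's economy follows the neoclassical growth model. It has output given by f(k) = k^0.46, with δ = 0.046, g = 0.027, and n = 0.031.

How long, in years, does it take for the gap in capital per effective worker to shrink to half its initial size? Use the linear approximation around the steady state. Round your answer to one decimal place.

Near the steady state the convergence rate is λ = (1 − α)(n + g + δ).
λ = (1 − 0.46) × 0.104 = 0.54 × 0.104 = 0.05616
Half-life = ln 2 / λ = 0.6931 / 0.05616 ≈ 12.34 years

t_½ ≈ 12.3 years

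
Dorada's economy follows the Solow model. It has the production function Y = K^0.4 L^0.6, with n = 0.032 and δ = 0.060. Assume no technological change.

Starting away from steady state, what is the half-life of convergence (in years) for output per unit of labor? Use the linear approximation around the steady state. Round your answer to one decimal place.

about 12.6 years

Near the steady state the convergence rate is λ = (1 − α)(n + δ).
λ = (1 − 0.4) × 0.092 = 0.6 × 0.092 = 0.0552
Half-life = ln 2 / λ = 0.6931 / 0.0552 ≈ 12.56 years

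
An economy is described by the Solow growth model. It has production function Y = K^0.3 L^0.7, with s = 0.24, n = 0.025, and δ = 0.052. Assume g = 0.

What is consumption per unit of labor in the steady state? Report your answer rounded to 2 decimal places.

At the steady state, Δk = 0, so s·k^α = (n + δ)·k.
Dividing both sides by k: k^(1−α) = s / (n + δ).
k^0.7 = 0.24 / (0.025 + 0.052) = 0.24 / 0.077 = 3.1169
k* = 3.1169^(1/0.7) ≈ 5.0736
y* = (k*)^α = 5.0736^0.3 ≈ 1.6278
c* = (1 − s)·y* = (1 − 0.24) × 1.6278 ≈ 1.2371

c* ≈ 1.24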